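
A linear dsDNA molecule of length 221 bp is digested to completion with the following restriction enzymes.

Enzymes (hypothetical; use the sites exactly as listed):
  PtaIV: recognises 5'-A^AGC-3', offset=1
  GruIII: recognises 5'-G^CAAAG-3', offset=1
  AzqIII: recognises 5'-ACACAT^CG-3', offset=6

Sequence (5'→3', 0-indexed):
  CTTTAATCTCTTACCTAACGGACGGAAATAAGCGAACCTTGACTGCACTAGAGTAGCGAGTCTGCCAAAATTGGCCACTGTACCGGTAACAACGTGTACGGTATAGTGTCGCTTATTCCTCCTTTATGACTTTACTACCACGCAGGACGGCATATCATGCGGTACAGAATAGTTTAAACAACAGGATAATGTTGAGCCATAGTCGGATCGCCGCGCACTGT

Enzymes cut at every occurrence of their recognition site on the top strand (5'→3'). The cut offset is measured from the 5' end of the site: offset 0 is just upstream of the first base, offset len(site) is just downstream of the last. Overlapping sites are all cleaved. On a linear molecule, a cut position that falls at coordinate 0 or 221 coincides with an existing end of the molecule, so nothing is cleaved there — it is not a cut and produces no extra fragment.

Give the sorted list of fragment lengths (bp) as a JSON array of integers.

Scan for sites:
  PtaIV (AAGC, off=1): starts [29] → cuts [30]
  GruIII (GCAAAG, off=1): no sites
  AzqIII (ACACATCG, off=6): no sites

Pooled cuts: [30]

Fragment lengths:
  [0,30): 30 bp
  [30,221): 191 bp

[30,191]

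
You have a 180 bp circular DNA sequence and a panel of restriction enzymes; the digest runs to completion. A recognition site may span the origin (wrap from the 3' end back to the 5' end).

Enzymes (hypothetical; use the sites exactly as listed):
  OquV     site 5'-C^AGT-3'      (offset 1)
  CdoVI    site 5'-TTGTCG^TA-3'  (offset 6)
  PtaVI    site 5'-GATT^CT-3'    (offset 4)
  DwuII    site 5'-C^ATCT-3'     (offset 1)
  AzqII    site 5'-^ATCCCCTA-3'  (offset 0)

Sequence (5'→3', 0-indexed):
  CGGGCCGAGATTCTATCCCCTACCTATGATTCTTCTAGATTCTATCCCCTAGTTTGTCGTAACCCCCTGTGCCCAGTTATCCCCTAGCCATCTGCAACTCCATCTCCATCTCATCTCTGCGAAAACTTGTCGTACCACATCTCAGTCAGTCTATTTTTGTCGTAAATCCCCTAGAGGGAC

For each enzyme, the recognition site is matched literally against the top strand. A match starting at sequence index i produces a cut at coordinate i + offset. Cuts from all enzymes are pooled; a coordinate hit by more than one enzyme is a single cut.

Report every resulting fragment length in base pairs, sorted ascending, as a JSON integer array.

Site scan:
  OquV (CAGT, off=1): starts [73, 142, 146] → cuts [74, 143, 147]
  CdoVI (TTGTCGTA, off=6): starts [53, 126, 156] → cuts [59, 132, 162]
  PtaVI (GATTCT, off=4): starts [8, 27, 37] → cuts [12, 31, 41]
  DwuII (CATCT, off=1): starts [88, 100, 106, 111, 137] → cuts [89, 101, 107, 112, 138]
  AzqII (ATCCCCTA, off=0): starts [14, 43, 78, 165] → cuts [14, 43, 78, 165]

Pooled cuts: [12, 14, 31, 41, 43, 59, 74, 78, 89, 101, 107, 112, 132, 138, 143, 147, 162, 165]

Fragment lengths:
  12→14: 2 bp
  14→31: 17 bp
  31→41: 10 bp
  41→43: 2 bp
  43→59: 16 bp
  59→74: 15 bp
  74→78: 4 bp
  78→89: 11 bp
  89→101: 12 bp
  101→107: 6 bp
  107→112: 5 bp
  112→132: 20 bp
  132→138: 6 bp
  138→143: 5 bp
  143→147: 4 bp
  147→162: 15 bp
  162→165: 3 bp
  165→12 (wrap): 180-165+12 = 27 bp

[2,2,3,4,4,5,5,6,6,10,11,12,15,15,16,17,20,27]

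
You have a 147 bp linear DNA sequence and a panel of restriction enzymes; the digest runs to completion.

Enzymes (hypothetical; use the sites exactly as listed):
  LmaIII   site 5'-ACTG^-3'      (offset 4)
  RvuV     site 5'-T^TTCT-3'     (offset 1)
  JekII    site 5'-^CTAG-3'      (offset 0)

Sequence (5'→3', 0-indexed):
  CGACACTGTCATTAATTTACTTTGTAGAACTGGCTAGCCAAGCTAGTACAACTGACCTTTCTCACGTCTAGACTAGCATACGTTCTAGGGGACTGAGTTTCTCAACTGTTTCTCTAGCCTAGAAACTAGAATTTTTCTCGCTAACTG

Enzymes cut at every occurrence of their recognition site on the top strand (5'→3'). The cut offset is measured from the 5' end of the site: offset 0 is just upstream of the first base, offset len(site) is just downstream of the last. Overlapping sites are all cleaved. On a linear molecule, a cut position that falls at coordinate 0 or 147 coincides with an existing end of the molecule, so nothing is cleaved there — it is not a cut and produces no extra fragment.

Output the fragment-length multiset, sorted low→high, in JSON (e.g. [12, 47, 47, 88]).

Per-enzyme occurrences:
  LmaIII ACTG/4: at [4, 28, 50, 91, 104, 143] ⇒ [8, 32, 54, 95, 108] (position 147 is a terminus of the linear molecule — no cut)
  RvuV TTTCT/1: at [57, 97, 108, 133] ⇒ [58, 98, 109, 134]
  JekII CTAG/0: at [33, 42, 67, 72, 84, 113, 118, 125] ⇒ [33, 42, 67, 72, 84, 113, 118, 125]

All cut coordinates (distinct, sorted): [8, 32, 33, 42, 54, 58, 67, 72, 84, 95, 98, 108, 109, 113, 118, 125, 134]

Fragment lengths:
  [0,8): 8 bp
  [8,32): 24 bp
  [32,33): 1 bp
  [33,42): 9 bp
  [42,54): 12 bp
  [54,58): 4 bp
  [58,67): 9 bp
  [67,72): 5 bp
  [72,84): 12 bp
  [84,95): 11 bp
  [95,98): 3 bp
  [98,108): 10 bp
  [108,109): 1 bp
  [109,113): 4 bp
  [113,118): 5 bp
  [118,125): 7 bp
  [125,134): 9 bp
  [134,147): 13 bp

[1,1,3,4,4,5,5,7,8,9,9,9,10,11,12,12,13,24]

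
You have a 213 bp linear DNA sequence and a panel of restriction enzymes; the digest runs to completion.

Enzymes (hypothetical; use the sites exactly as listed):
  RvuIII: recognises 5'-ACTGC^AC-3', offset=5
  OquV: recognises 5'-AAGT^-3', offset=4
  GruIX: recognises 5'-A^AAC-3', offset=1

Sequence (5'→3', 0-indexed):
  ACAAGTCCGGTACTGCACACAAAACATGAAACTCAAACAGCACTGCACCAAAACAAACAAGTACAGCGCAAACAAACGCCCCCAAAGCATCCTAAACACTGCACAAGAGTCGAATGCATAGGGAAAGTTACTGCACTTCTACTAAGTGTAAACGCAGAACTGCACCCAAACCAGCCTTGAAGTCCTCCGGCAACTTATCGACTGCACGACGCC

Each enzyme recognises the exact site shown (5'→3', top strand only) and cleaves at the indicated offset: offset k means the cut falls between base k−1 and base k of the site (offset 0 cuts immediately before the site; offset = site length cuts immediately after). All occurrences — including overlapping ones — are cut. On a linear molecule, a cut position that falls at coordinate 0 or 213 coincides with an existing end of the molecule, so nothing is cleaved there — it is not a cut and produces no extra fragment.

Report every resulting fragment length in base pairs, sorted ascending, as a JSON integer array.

[3,4,4,5,5,6,6,6,6,7,7,8,8,8,10,11,13,13,15,20,22,26]

Scan for sites:
  RvuIII (ACTGCAC, off=5): starts [11, 41, 97, 129, 158, 200] → cuts [16, 46, 102, 134, 163, 205]
  OquV (AAGT, off=4): starts [2, 58, 124, 143, 179] → cuts [6, 62, 128, 147, 183]
  GruIX (AAAC, off=1): starts [21, 28, 34, 50, 54, 69, 73, 93, 149, 167] → cuts [22, 29, 35, 51, 55, 70, 74, 94, 150, 168]

All cut coordinates (distinct, sorted): [6, 16, 22, 29, 35, 46, 51, 55, 62, 70, 74, 94, 102, 128, 134, 147, 150, 163, 168, 183, 205]

Fragments:
  [0,6): 6 bp
  [6,16): 10 bp
  [16,22): 6 bp
  [22,29): 7 bp
  [29,35): 6 bp
  [35,46): 11 bp
  [46,51): 5 bp
  [51,55): 4 bp
  [55,62): 7 bp
  [62,70): 8 bp
  [70,74): 4 bp
  [74,94): 20 bp
  [94,102): 8 bp
  [102,128): 26 bp
  [128,134): 6 bp
  [134,147): 13 bp
  [147,150): 3 bp
  [150,163): 13 bp
  [163,168): 5 bp
  [168,183): 15 bp
  [183,205): 22 bp
  [205,213): 8 bp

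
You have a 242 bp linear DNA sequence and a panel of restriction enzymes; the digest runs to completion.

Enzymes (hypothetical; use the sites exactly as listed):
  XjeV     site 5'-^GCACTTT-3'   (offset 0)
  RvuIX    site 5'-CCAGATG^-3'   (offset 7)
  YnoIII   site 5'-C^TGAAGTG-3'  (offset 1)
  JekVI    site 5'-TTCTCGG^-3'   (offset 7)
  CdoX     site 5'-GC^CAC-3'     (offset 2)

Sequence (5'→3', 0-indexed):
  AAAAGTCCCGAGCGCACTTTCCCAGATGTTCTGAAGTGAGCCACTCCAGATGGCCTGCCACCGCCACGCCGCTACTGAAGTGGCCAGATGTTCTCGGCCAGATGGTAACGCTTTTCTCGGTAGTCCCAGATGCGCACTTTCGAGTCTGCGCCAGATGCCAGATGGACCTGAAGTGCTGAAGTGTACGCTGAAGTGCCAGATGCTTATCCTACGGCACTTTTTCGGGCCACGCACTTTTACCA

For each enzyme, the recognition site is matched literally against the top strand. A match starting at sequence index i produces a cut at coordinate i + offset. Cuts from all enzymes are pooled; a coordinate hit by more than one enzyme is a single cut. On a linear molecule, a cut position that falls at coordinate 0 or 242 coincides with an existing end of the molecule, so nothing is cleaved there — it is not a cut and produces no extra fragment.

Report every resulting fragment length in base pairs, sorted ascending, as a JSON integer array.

Scan for sites:
  XjeV GCACTTT/0: at [13, 133, 213, 230] ⇒ [13, 133, 213, 230]
  RvuIX CCAGATG/7: at [21, 45, 83, 97, 125, 150, 157, 195] ⇒ [28, 52, 90, 104, 132, 157, 164, 202]
  YnoIII CTGAAGTG/1: at [30, 74, 167, 175, 187] ⇒ [31, 75, 168, 176, 188]
  JekVI TTCTCGG/7: at [90, 113] ⇒ [97, 120]
  CdoX GCCAC/2: at [39, 56, 62, 225] ⇒ [41, 58, 64, 227]

Pooled cuts: [13, 28, 31, 41, 52, 58, 64, 75, 90, 97, 104, 120, 132, 133, 157, 164, 168, 176, 188, 202, 213, 227, 230]

Fragment lengths:
  [0,13): 13 bp
  [13,28): 15 bp
  [28,31): 3 bp
  [31,41): 10 bp
  [41,52): 11 bp
  [52,58): 6 bp
  [58,64): 6 bp
  [64,75): 11 bp
  [75,90): 15 bp
  [90,97): 7 bp
  [97,104): 7 bp
  [104,120): 16 bp
  [120,132): 12 bp
  [132,133): 1 bp
  [133,157): 24 bp
  [157,164): 7 bp
  [164,168): 4 bp
  [168,176): 8 bp
  [176,188): 12 bp
  [188,202): 14 bp
  [202,213): 11 bp
  [213,227): 14 bp
  [227,230): 3 bp
  [230,242): 12 bp

[1,3,3,4,6,6,7,7,7,8,10,11,11,11,12,12,12,13,14,14,15,15,16,24]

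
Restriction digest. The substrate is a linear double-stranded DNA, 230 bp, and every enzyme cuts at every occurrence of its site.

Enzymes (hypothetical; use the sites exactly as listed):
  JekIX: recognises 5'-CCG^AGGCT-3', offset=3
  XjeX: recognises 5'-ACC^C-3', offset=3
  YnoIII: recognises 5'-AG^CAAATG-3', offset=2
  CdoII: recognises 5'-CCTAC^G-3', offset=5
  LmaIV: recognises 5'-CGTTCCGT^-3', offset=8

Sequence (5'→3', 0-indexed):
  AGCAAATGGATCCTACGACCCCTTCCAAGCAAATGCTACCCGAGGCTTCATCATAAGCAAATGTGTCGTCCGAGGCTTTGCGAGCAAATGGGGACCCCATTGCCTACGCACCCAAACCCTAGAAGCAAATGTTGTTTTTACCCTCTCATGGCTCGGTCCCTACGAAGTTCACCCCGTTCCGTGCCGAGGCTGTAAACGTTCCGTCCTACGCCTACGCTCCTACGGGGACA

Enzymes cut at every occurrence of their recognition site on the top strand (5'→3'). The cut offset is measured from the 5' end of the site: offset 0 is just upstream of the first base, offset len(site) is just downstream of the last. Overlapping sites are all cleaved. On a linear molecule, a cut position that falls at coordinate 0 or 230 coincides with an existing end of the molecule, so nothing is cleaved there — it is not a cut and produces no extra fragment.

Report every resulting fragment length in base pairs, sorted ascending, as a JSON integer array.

[2,2,4,4,5,5,6,6,7,7,8,9,9,10,11,11,12,12,14,15,15,17,18,21]

Per-enzyme occurrences:
  JekIX CCGAGGCT/3: at [39, 69, 183] ⇒ [42, 72, 186]
  XjeX ACCC/3: at [17, 37, 93, 109, 115, 139, 170] ⇒ [20, 40, 96, 112, 118, 142, 173]
  YnoIII AGCAAATG/2: at [0, 27, 55, 82, 123] ⇒ [2, 29, 57, 84, 125]
  CdoII CCTACG/5: at [11, 102, 158, 204, 210, 218] ⇒ [16, 107, 163, 209, 215, 223]
  LmaIV CGTTCCGT/8: at [174, 196] ⇒ [182, 204]

All cut coordinates (distinct, sorted): [2, 16, 20, 29, 40, 42, 57, 72, 84, 96, 107, 112, 118, 125, 142, 163, 173, 182, 186, 204, 209, 215, 223]

Fragment lengths:
  [0,2): 2 bp
  [2,16): 14 bp
  [16,20): 4 bp
  [20,29): 9 bp
  [29,40): 11 bp
  [40,42): 2 bp
  [42,57): 15 bp
  [57,72): 15 bp
  [72,84): 12 bp
  [84,96): 12 bp
  [96,107): 11 bp
  [107,112): 5 bp
  [112,118): 6 bp
  [118,125): 7 bp
  [125,142): 17 bp
  [142,163): 21 bp
  [163,173): 10 bp
  [173,182): 9 bp
  [182,186): 4 bp
  [186,204): 18 bp
  [204,209): 5 bp
  [209,215): 6 bp
  [215,223): 8 bp
  [223,230): 7 bp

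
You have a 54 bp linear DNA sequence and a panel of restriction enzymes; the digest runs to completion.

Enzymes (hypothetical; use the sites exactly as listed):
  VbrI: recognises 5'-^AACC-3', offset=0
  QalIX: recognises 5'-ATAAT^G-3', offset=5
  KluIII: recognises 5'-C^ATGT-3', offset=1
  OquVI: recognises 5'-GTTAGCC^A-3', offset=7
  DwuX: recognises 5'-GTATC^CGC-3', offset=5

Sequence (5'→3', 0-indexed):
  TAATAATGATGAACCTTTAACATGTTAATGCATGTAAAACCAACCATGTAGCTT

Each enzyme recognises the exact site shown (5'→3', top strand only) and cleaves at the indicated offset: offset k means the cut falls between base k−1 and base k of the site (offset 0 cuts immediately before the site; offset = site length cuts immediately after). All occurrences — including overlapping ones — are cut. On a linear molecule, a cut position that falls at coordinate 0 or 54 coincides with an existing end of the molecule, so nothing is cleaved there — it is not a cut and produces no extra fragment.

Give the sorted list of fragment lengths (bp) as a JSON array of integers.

Per-enzyme occurrences:
  VbrI (AACC, off=0): starts [11, 37, 41] → cuts [11, 37, 41]
  QalIX (ATAATG, off=5): starts [2] → cuts [7]
  KluIII (CATGT, off=1): starts [20, 30, 44] → cuts [21, 31, 45]
  OquVI (GTTAGCCA, off=7): no sites
  DwuX (GTATCCGC, off=5): no sites

Pooled cuts: [7, 11, 21, 31, 37, 41, 45]

Fragments:
  [0,7): 7 bp
  [7,11): 4 bp
  [11,21): 10 bp
  [21,31): 10 bp
  [31,37): 6 bp
  [37,41): 4 bp
  [41,45): 4 bp
  [45,54): 9 bp

[4,4,4,6,7,9,10,10]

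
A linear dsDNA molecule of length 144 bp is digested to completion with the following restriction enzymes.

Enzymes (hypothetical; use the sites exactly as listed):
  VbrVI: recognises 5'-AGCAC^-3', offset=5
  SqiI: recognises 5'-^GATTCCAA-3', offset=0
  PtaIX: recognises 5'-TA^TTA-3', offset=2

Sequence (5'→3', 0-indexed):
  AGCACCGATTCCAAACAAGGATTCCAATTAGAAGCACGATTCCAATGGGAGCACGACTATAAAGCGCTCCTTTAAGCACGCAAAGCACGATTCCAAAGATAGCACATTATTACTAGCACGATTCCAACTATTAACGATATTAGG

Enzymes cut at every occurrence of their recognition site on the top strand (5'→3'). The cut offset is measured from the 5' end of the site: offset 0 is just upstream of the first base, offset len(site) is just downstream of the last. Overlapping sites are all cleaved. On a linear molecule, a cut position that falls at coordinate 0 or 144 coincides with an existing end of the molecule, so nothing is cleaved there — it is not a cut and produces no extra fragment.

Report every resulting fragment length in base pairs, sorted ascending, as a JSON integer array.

[1,4,5,5,9,9,10,11,13,17,17,18,25]

Per-enzyme occurrences:
  VbrVI AGCAC/5: at [0, 32, 49, 74, 83, 100, 114] ⇒ [5, 37, 54, 79, 88, 105, 119]
  SqiI GATTCCAA/0: at [6, 19, 37, 88, 119] ⇒ [6, 19, 37, 88, 119]
  PtaIX TATTA/2: at [107, 128, 137] ⇒ [109, 130, 139]

Pooled cuts: [5, 6, 19, 37, 54, 79, 88, 105, 109, 119, 130, 139]

Fragments:
  [0,5): 5 bp
  [5,6): 1 bp
  [6,19): 13 bp
  [19,37): 18 bp
  [37,54): 17 bp
  [54,79): 25 bp
  [79,88): 9 bp
  [88,105): 17 bp
  [105,109): 4 bp
  [109,119): 10 bp
  [119,130): 11 bp
  [130,139): 9 bp
  [139,144): 5 bp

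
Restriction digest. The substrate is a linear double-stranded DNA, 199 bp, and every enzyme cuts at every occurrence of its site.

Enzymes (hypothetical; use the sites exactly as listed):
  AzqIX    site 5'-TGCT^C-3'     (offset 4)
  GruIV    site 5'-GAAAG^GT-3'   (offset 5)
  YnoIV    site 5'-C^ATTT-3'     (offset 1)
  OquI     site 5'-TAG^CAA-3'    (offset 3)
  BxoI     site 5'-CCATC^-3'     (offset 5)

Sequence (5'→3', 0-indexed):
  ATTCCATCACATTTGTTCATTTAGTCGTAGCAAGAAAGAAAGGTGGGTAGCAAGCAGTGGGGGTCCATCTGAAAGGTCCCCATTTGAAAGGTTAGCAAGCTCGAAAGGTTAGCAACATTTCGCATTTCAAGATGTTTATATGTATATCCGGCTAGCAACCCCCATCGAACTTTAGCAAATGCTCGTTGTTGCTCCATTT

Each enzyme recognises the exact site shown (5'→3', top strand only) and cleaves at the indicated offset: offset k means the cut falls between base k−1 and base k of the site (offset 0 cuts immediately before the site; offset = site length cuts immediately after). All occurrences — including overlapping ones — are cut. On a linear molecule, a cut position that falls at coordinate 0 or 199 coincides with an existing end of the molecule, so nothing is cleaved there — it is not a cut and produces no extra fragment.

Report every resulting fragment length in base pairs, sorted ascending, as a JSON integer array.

[2,2,4,4,5,5,6,6,7,8,8,8,8,9,9,10,11,12,12,12,19,32]

Scan for sites:
  AzqIX TGCTC/4: at [179, 189] ⇒ [183, 193]
  GruIV GAAAGGT/5: at [37, 70, 85, 102] ⇒ [42, 75, 90, 107]
  YnoIV CATTT/1: at [9, 17, 80, 115, 122, 194] ⇒ [10, 18, 81, 116, 123, 195]
  OquI TAGCAA/3: at [27, 47, 92, 109, 152, 172] ⇒ [30, 50, 95, 112, 155, 175]
  BxoI CCATC/5: at [3, 64, 161] ⇒ [8, 69, 166]

All cut coordinates (distinct, sorted): [8, 10, 18, 30, 42, 50, 69, 75, 81, 90, 95, 107, 112, 116, 123, 155, 166, 175, 183, 193, 195]

Fragments:
  [0,8): 8 bp
  [8,10): 2 bp
  [10,18): 8 bp
  [18,30): 12 bp
  [30,42): 12 bp
  [42,50): 8 bp
  [50,69): 19 bp
  [69,75): 6 bp
  [75,81): 6 bp
  [81,90): 9 bp
  [90,95): 5 bp
  [95,107): 12 bp
  [107,112): 5 bp
  [112,116): 4 bp
  [116,123): 7 bp
  [123,155): 32 bp
  [155,166): 11 bp
  [166,175): 9 bp
  [175,183): 8 bp
  [183,193): 10 bp
  [193,195): 2 bp
  [195,199): 4 bp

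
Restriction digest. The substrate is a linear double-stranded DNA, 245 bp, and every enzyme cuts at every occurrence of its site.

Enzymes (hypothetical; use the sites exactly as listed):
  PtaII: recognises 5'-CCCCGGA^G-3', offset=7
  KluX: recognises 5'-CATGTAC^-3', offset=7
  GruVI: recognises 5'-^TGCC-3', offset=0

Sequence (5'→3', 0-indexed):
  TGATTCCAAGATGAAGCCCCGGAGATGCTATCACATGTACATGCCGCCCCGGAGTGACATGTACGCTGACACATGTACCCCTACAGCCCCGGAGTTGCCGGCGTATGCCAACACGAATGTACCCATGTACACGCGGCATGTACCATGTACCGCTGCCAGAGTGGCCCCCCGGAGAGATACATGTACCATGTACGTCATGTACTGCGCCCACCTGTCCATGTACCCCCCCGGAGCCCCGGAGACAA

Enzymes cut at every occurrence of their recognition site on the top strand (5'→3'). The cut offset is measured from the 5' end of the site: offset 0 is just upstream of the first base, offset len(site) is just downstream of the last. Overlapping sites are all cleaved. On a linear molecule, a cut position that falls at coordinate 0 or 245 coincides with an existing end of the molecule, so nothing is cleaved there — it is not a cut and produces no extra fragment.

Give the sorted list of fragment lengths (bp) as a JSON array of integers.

Scan for sites:
  PtaII (CCCCGGAG, off=7): starts [16, 46, 86, 166, 225, 233] → cuts [23, 53, 93, 173, 232, 240]
  KluX (CATGTAC, off=7): starts [33, 57, 71, 123, 136, 143, 179, 186, 195, 216] → cuts [40, 64, 78, 130, 143, 150, 186, 193, 202, 223]
  GruVI (TGCC, off=0): starts [41, 95, 105, 153] → cuts [41, 95, 105, 153]

Pooled cuts: [23, 40, 41, 53, 64, 78, 93, 95, 105, 130, 143, 150, 153, 173, 186, 193, 202, 223, 232, 240]

Fragment lengths:
  [0,23): 23 bp
  [23,40): 17 bp
  [40,41): 1 bp
  [41,53): 12 bp
  [53,64): 11 bp
  [64,78): 14 bp
  [78,93): 15 bp
  [93,95): 2 bp
  [95,105): 10 bp
  [105,130): 25 bp
  [130,143): 13 bp
  [143,150): 7 bp
  [150,153): 3 bp
  [153,173): 20 bp
  [173,186): 13 bp
  [186,193): 7 bp
  [193,202): 9 bp
  [202,223): 21 bp
  [223,232): 9 bp
  [232,240): 8 bp
  [240,245): 5 bp

[1,2,3,5,7,7,8,9,9,10,11,12,13,13,14,15,17,20,21,23,25]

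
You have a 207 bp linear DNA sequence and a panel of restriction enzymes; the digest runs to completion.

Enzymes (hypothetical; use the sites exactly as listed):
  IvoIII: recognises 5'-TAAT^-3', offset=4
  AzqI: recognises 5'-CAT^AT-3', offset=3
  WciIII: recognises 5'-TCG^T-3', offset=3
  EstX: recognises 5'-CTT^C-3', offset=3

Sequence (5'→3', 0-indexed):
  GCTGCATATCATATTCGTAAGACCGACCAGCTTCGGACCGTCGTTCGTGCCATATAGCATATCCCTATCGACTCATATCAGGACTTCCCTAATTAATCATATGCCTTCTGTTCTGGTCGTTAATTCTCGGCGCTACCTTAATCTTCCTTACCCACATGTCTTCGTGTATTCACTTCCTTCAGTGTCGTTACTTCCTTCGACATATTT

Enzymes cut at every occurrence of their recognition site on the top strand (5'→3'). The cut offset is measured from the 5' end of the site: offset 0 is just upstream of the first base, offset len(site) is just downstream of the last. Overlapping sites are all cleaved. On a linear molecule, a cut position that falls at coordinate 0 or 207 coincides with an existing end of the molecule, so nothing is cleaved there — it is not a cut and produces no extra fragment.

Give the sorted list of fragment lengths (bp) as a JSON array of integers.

Per-enzyme occurrences:
  IvoIII TAAT/4: at [89, 93, 120, 138] ⇒ [93, 97, 124, 142]
  AzqI CATAT/3: at [4, 9, 50, 57, 73, 97, 200] ⇒ [7, 12, 53, 60, 76, 100, 203]
  WciIII TCGT/3: at [14, 40, 44, 116, 161, 184] ⇒ [17, 43, 47, 119, 164, 187]
  EstX CTTC/3: at [30, 83, 104, 142, 159, 172, 176, 190, 194] ⇒ [33, 86, 107, 145, 162, 175, 179, 193, 197]

All cut coordinates (distinct, sorted): [7, 12, 17, 33, 43, 47, 53, 60, 76, 86, 93, 97, 100, 107, 119, 124, 142, 145, 162, 164, 175, 179, 187, 193, 197, 203]

Fragments:
  [0,7): 7 bp
  [7,12): 5 bp
  [12,17): 5 bp
  [17,33): 16 bp
  [33,43): 10 bp
  [43,47): 4 bp
  [47,53): 6 bp
  [53,60): 7 bp
  [60,76): 16 bp
  [76,86): 10 bp
  [86,93): 7 bp
  [93,97): 4 bp
  [97,100): 3 bp
  [100,107): 7 bp
  [107,119): 12 bp
  [119,124): 5 bp
  [124,142): 18 bp
  [142,145): 3 bp
  [145,162): 17 bp
  [162,164): 2 bp
  [164,175): 11 bp
  [175,179): 4 bp
  [179,187): 8 bp
  [187,193): 6 bp
  [193,197): 4 bp
  [197,203): 6 bp
  [203,207): 4 bp

[2,3,3,4,4,4,4,4,5,5,5,6,6,6,7,7,7,7,8,10,10,11,12,16,16,17,18]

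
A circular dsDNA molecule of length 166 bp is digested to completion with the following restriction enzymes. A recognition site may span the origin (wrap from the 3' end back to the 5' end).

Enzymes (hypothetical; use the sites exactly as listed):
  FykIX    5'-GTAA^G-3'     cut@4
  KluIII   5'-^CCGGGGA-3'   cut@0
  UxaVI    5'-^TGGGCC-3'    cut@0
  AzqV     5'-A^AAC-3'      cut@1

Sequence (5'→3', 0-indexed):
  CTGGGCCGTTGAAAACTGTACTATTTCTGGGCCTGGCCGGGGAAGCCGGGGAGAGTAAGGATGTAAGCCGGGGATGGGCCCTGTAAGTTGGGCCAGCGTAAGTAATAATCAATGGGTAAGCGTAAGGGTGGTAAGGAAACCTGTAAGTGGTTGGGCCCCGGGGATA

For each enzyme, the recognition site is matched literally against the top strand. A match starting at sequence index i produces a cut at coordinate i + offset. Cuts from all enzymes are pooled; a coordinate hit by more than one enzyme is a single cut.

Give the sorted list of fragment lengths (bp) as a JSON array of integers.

Per-enzyme occurrences:
  FykIX (GTAAG, off=4): starts [54, 62, 82, 97, 115, 121, 130, 142] → cuts [58, 66, 86, 101, 119, 125, 134, 146]
  KluIII (CCGGGGA, off=0): starts [36, 45, 67, 157] → cuts [36, 45, 67, 157]
  UxaVI (TGGGCC, off=0): starts [1, 27, 74, 88, 151] → cuts [1, 27, 74, 88, 151]
  AzqV (AAAC, off=1): starts [12, 136] → cuts [13, 137]

All cut coordinates (distinct, sorted): [1, 13, 27, 36, 45, 58, 66, 67, 74, 86, 88, 101, 119, 125, 134, 137, 146, 151, 157]

Fragment lengths:
  1→13: 12 bp
  13→27: 14 bp
  27→36: 9 bp
  36→45: 9 bp
  45→58: 13 bp
  58→66: 8 bp
  66→67: 1 bp
  67→74: 7 bp
  74→86: 12 bp
  86→88: 2 bp
  88→101: 13 bp
  101→119: 18 bp
  119→125: 6 bp
  125→134: 9 bp
  134→137: 3 bp
  137→146: 9 bp
  146→151: 5 bp
  151→157: 6 bp
  157→1 (wrap): 166-157+1 = 10 bp

[1,2,3,5,6,6,7,8,9,9,9,9,10,12,12,13,13,14,18]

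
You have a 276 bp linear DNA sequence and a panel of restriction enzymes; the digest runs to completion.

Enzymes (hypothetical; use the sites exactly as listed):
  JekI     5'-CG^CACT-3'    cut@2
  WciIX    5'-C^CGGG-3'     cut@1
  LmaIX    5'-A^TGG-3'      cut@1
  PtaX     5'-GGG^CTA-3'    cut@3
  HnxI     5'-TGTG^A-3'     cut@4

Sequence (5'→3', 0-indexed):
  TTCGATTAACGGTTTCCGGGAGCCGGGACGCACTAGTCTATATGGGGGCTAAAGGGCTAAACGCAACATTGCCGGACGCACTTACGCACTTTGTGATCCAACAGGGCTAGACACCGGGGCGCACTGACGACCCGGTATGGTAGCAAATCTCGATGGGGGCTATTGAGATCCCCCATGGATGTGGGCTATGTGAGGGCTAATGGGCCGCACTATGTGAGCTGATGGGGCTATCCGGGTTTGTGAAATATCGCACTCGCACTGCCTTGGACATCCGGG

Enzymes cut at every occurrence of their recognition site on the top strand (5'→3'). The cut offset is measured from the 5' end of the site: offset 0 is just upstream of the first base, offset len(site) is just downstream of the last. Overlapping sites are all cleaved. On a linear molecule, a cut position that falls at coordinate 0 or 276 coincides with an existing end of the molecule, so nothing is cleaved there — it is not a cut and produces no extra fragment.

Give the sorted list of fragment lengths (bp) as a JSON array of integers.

[4,4,4,5,5,6,6,6,6,7,7,7,7,7,8,8,8,8,9,9,10,10,11,12,16,16,16,16,16,22]

Scan for sites:
  JekI CGCACT/2: at [28, 76, 84, 119, 205, 248, 254] ⇒ [30, 78, 86, 121, 207, 250, 256]
  WciIX CCGGG/1: at [15, 22, 113, 231, 271] ⇒ [16, 23, 114, 232, 272]
  LmaIX ATGG/1: at [41, 136, 152, 174, 199, 221] ⇒ [42, 137, 153, 175, 200, 222]
  PtaX GGGCTA/3: at [45, 53, 103, 156, 182, 193, 224] ⇒ [48, 56, 106, 159, 185, 196, 227]
  HnxI TGTGA/4: at [91, 188, 212, 238] ⇒ [95, 192, 216, 242]

Pooled cuts: [16, 23, 30, 42, 48, 56, 78, 86, 95, 106, 114, 121, 137, 153, 159, 175, 185, 192, 196, 200, 207, 216, 222, 227, 232, 242, 250, 256, 272]

Fragments:
  [0,16): 16 bp
  [16,23): 7 bp
  [23,30): 7 bp
  [30,42): 12 bp
  [42,48): 6 bp
  [48,56): 8 bp
  [56,78): 22 bp
  [78,86): 8 bp
  [86,95): 9 bp
  [95,106): 11 bp
  [106,114): 8 bp
  [114,121): 7 bp
  [121,137): 16 bp
  [137,153): 16 bp
  [153,159): 6 bp
  [159,175): 16 bp
  [175,185): 10 bp
  [185,192): 7 bp
  [192,196): 4 bp
  [196,200): 4 bp
  [200,207): 7 bp
  [207,216): 9 bp
  [216,222): 6 bp
  [222,227): 5 bp
  [227,232): 5 bp
  [232,242): 10 bp
  [242,250): 8 bp
  [250,256): 6 bp
  [256,272): 16 bp
  [272,276): 4 bp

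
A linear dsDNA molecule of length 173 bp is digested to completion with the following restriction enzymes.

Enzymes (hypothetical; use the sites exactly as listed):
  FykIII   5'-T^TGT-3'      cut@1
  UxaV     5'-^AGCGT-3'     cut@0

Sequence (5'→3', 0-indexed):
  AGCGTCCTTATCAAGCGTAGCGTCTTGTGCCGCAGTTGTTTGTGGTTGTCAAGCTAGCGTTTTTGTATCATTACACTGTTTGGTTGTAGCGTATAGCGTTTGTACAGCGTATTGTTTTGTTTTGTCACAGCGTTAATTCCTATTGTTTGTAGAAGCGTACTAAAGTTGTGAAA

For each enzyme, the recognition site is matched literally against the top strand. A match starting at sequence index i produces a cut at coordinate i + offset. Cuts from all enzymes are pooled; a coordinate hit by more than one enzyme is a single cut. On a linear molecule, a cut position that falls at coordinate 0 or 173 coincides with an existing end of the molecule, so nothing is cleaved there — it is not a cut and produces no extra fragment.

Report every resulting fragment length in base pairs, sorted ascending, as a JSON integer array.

Scan for sites:
  FykIII (TTGT, off=1): starts [24, 35, 39, 45, 62, 83, 99, 111, 116, 121, 142, 146, 165] → cuts [25, 36, 40, 46, 63, 84, 100, 112, 117, 122, 143, 147, 166]
  UxaV (AGCGT, off=0): starts [0, 13, 18, 55, 87, 94, 105, 128, 153] → cuts [13, 18, 55, 87, 94, 105, 128, 153] (position 0 is a terminus of the linear molecule — no cut)

Pooled cuts: [13, 18, 25, 36, 40, 46, 55, 63, 84, 87, 94, 100, 105, 112, 117, 122, 128, 143, 147, 153, 166]

Fragments:
  [0,13): 13 bp
  [13,18): 5 bp
  [18,25): 7 bp
  [25,36): 11 bp
  [36,40): 4 bp
  [40,46): 6 bp
  [46,55): 9 bp
  [55,63): 8 bp
  [63,84): 21 bp
  [84,87): 3 bp
  [87,94): 7 bp
  [94,100): 6 bp
  [100,105): 5 bp
  [105,112): 7 bp
  [112,117): 5 bp
  [117,122): 5 bp
  [122,128): 6 bp
  [128,143): 15 bp
  [143,147): 4 bp
  [147,153): 6 bp
  [153,166): 13 bp
  [166,173): 7 bp

[3,4,4,5,5,5,5,6,6,6,6,7,7,7,7,8,9,11,13,13,15,21]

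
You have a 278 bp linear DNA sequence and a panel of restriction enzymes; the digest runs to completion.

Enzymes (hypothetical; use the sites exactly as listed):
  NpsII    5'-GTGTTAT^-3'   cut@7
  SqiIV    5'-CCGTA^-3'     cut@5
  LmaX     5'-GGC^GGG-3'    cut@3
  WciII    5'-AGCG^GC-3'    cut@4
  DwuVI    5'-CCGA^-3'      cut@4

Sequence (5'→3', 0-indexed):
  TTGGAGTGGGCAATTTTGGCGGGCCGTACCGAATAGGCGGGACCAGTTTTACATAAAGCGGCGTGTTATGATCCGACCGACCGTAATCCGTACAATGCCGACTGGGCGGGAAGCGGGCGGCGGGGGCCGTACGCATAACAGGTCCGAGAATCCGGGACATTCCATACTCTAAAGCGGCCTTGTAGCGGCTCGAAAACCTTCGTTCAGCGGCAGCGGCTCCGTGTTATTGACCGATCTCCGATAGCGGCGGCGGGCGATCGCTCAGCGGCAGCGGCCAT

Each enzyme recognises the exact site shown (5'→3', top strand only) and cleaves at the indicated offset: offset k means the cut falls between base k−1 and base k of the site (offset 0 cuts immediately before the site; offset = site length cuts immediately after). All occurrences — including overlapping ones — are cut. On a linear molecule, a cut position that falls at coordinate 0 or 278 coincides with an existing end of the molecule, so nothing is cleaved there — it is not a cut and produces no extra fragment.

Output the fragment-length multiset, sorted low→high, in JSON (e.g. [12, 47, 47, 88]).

Per-enzyme occurrences:
  NpsII GTGTTAT/7: at [62, 220] ⇒ [69, 227]
  SqiIV CCGTA/5: at [23, 80, 87, 126] ⇒ [28, 85, 92, 131]
  LmaX GGCGGG/3: at [17, 35, 104, 118, 248] ⇒ [20, 38, 107, 121, 251]
  WciII AGCGGC/4: at [56, 172, 183, 205, 211, 242, 263, 269] ⇒ [60, 176, 187, 209, 215, 246, 267, 273]
  DwuVI CCGA/4: at [28, 72, 76, 97, 143, 230, 237] ⇒ [32, 76, 80, 101, 147, 234, 241]

Pooled cuts: [20, 28, 32, 38, 60, 69, 76, 80, 85, 92, 101, 107, 121, 131, 147, 176, 187, 209, 215, 227, 234, 241, 246, 251, 267, 273]

Fragments:
  [0,20): 20 bp
  [20,28): 8 bp
  [28,32): 4 bp
  [32,38): 6 bp
  [38,60): 22 bp
  [60,69): 9 bp
  [69,76): 7 bp
  [76,80): 4 bp
  [80,85): 5 bp
  [85,92): 7 bp
  [92,101): 9 bp
  [101,107): 6 bp
  [107,121): 14 bp
  [121,131): 10 bp
  [131,147): 16 bp
  [147,176): 29 bp
  [176,187): 11 bp
  [187,209): 22 bp
  [209,215): 6 bp
  [215,227): 12 bp
  [227,234): 7 bp
  [234,241): 7 bp
  [241,246): 5 bp
  [246,251): 5 bp
  [251,267): 16 bp
  [267,273): 6 bp
  [273,278): 5 bp

[4,4,5,5,5,5,6,6,6,6,7,7,7,7,8,9,9,10,11,12,14,16,16,20,22,22,29]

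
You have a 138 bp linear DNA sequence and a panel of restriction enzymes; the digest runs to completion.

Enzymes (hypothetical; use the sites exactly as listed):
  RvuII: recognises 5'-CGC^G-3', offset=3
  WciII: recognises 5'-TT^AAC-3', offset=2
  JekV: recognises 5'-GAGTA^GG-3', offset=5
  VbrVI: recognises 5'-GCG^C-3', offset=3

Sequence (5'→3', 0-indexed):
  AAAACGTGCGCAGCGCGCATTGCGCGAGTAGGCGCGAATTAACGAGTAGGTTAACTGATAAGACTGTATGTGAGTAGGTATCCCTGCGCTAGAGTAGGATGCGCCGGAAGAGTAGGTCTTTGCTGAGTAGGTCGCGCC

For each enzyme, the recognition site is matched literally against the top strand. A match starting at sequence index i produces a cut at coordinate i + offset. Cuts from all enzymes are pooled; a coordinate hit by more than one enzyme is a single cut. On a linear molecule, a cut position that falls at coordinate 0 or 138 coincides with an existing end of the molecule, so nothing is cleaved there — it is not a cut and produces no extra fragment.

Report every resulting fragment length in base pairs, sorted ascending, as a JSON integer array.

Site scan:
  RvuII CGCG/3: at [13, 22, 32, 132] ⇒ [16, 25, 35, 135]
  WciII TTAAC/2: at [38, 50] ⇒ [40, 52]
  JekV GAGTAGG/5: at [25, 43, 71, 91, 109, 124] ⇒ [30, 48, 76, 96, 114, 129]
  VbrVI GCGC/3: at [7, 12, 14, 21, 31, 85, 100, 133] ⇒ [10, 15, 17, 24, 34, 88, 103, 136]

Pooled cuts: [10, 15, 16, 17, 24, 25, 30, 34, 35, 40, 48, 52, 76, 88, 96, 103, 114, 129, 135, 136]

Fragment lengths:
  [0,10): 10 bp
  [10,15): 5 bp
  [15,16): 1 bp
  [16,17): 1 bp
  [17,24): 7 bp
  [24,25): 1 bp
  [25,30): 5 bp
  [30,34): 4 bp
  [34,35): 1 bp
  [35,40): 5 bp
  [40,48): 8 bp
  [48,52): 4 bp
  [52,76): 24 bp
  [76,88): 12 bp
  [88,96): 8 bp
  [96,103): 7 bp
  [103,114): 11 bp
  [114,129): 15 bp
  [129,135): 6 bp
  [135,136): 1 bp
  [136,138): 2 bp

[1,1,1,1,1,2,4,4,5,5,5,6,7,7,8,8,10,11,12,15,24]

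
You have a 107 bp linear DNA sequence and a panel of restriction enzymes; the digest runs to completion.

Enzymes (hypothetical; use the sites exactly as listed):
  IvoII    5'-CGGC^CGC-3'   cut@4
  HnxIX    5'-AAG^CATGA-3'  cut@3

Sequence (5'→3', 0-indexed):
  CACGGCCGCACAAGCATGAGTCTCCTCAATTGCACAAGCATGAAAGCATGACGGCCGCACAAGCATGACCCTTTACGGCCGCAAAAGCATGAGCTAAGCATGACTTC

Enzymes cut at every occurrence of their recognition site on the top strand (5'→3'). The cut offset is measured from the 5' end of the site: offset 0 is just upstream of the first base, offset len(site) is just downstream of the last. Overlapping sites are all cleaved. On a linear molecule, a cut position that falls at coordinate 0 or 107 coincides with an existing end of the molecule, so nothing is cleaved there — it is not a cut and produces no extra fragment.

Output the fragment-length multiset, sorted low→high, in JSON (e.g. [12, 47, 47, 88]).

[6,8,8,8,8,9,9,11,16,24]

Scan for sites:
  IvoII CGGCCGC/4: at [2, 51, 75] ⇒ [6, 55, 79]
  HnxIX AAGCATGA/3: at [11, 35, 43, 60, 84, 95] ⇒ [14, 38, 46, 63, 87, 98]

All cut coordinates (distinct, sorted): [6, 14, 38, 46, 55, 63, 79, 87, 98]

Fragments:
  [0,6): 6 bp
  [6,14): 8 bp
  [14,38): 24 bp
  [38,46): 8 bp
  [46,55): 9 bp
  [55,63): 8 bp
  [63,79): 16 bp
  [79,87): 8 bp
  [87,98): 11 bp
  [98,107): 9 bp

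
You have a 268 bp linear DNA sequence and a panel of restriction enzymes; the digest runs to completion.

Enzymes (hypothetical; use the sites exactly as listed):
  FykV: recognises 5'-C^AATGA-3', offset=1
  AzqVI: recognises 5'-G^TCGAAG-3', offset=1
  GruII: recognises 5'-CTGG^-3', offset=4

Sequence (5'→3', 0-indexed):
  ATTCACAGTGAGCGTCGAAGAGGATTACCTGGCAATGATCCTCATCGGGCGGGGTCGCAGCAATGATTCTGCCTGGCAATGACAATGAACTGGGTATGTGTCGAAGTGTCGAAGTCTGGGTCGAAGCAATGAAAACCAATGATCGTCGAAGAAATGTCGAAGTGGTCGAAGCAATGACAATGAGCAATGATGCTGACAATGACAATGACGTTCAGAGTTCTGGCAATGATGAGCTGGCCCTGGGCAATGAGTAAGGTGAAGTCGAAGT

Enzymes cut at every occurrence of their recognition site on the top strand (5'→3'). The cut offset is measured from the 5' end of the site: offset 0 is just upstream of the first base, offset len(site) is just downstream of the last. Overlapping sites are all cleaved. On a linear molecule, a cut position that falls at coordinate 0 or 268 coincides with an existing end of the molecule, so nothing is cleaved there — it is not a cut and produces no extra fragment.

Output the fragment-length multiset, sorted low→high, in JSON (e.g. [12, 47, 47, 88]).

Scan for sites:
  FykV (CAATGA, off=1): starts [32, 60, 76, 82, 126, 136, 171, 177, 184, 196, 202, 223, 244] → cuts [33, 61, 77, 83, 127, 137, 172, 178, 185, 197, 203, 224, 245]
  AzqVI (GTCGAAG, off=1): starts [13, 99, 107, 119, 144, 155, 164, 260] → cuts [14, 100, 108, 120, 145, 156, 165, 261]
  GruII (CTGG, off=4): starts [28, 72, 89, 115, 219, 233, 239] → cuts [32, 76, 93, 119, 223, 237, 243]

Pooled cuts: [14, 32, 33, 61, 76, 77, 83, 93, 100, 108, 119, 120, 127, 137, 145, 156, 165, 172, 178, 185, 197, 203, 223, 224, 237, 243, 245, 261]

Fragments:
  [0,14): 14 bp
  [14,32): 18 bp
  [32,33): 1 bp
  [33,61): 28 bp
  [61,76): 15 bp
  [76,77): 1 bp
  [77,83): 6 bp
  [83,93): 10 bp
  [93,100): 7 bp
  [100,108): 8 bp
  [108,119): 11 bp
  [119,120): 1 bp
  [120,127): 7 bp
  [127,137): 10 bp
  [137,145): 8 bp
  [145,156): 11 bp
  [156,165): 9 bp
  [165,172): 7 bp
  [172,178): 6 bp
  [178,185): 7 bp
  [185,197): 12 bp
  [197,203): 6 bp
  [203,223): 20 bp
  [223,224): 1 bp
  [224,237): 13 bp
  [237,243): 6 bp
  [243,245): 2 bp
  [245,261): 16 bp
  [261,268): 7 bp

[1,1,1,1,2,6,6,6,6,7,7,7,7,7,8,8,9,10,10,11,11,12,13,14,15,16,18,20,28]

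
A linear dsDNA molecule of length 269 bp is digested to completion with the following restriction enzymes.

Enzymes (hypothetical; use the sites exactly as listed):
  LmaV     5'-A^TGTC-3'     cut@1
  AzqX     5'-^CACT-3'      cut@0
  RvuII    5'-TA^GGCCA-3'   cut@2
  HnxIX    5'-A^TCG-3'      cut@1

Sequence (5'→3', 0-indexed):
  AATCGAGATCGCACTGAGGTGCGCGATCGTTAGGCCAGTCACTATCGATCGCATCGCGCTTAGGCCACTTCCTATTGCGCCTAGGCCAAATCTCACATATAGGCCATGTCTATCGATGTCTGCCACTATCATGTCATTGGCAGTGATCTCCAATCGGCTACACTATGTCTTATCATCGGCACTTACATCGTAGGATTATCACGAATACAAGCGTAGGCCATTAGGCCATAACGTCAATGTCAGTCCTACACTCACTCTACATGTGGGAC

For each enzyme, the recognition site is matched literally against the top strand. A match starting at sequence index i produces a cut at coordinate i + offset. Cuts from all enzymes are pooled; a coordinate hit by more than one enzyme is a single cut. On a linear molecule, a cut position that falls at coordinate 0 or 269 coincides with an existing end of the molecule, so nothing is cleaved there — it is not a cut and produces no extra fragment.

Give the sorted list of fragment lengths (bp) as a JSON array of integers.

[2,3,3,4,4,4,4,5,5,5,5,6,6,6,7,7,7,8,8,8,9,10,11,14,15,17,18,18,22,28]

Site scan:
  LmaV (ATGTC, off=1): starts [105, 115, 130, 164, 236] → cuts [106, 116, 131, 165, 237]
  AzqX (CACT, off=0): starts [11, 39, 65, 123, 160, 179, 248, 252] → cuts [11, 39, 65, 123, 160, 179, 248, 252]
  RvuII (TAGGCCA, off=2): starts [30, 60, 81, 99, 213, 221] → cuts [32, 62, 83, 101, 215, 223]
  HnxIX (ATCG, off=1): starts [1, 7, 25, 43, 47, 52, 111, 152, 174, 186] → cuts [2, 8, 26, 44, 48, 53, 112, 153, 175, 187]

Pooled cuts: [2, 8, 11, 26, 32, 39, 44, 48, 53, 62, 65, 83, 101, 106, 112, 116, 123, 131, 153, 160, 165, 175, 179, 187, 215, 223, 237, 248, 252]

Fragment lengths:
  [0,2): 2 bp
  [2,8): 6 bp
  [8,11): 3 bp
  [11,26): 15 bp
  [26,32): 6 bp
  [32,39): 7 bp
  [39,44): 5 bp
  [44,48): 4 bp
  [48,53): 5 bp
  [53,62): 9 bp
  [62,65): 3 bp
  [65,83): 18 bp
  [83,101): 18 bp
  [101,106): 5 bp
  [106,112): 6 bp
  [112,116): 4 bp
  [116,123): 7 bp
  [123,131): 8 bp
  [131,153): 22 bp
  [153,160): 7 bp
  [160,165): 5 bp
  [165,175): 10 bp
  [175,179): 4 bp
  [179,187): 8 bp
  [187,215): 28 bp
  [215,223): 8 bp
  [223,237): 14 bp
  [237,248): 11 bp
  [248,252): 4 bp
  [252,269): 17 bp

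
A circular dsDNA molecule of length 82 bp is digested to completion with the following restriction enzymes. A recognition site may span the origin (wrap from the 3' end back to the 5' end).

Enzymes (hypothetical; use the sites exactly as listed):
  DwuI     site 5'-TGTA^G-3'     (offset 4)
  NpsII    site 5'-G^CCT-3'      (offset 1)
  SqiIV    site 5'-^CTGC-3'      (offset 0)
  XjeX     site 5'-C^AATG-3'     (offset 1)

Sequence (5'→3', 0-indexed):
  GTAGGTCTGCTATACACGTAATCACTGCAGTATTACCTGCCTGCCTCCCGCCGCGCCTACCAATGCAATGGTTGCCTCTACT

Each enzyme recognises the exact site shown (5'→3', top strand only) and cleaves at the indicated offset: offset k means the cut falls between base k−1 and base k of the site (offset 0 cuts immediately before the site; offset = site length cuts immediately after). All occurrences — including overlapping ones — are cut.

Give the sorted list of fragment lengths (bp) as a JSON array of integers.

Site scan:
  DwuI TGTAG/4: at [81] ⇒ [3]
  NpsII GCCT/1: at [38, 42, 54, 73] ⇒ [39, 43, 55, 74]
  SqiIV CTGC/0: at [6, 24, 36, 40] ⇒ [6, 24, 36, 40]
  XjeX CAATG/1: at [60, 65] ⇒ [61, 66]

Pooled cuts: [3, 6, 24, 36, 39, 40, 43, 55, 61, 66, 74]

Fragments:
  3→6: 3 bp
  6→24: 18 bp
  24→36: 12 bp
  36→39: 3 bp
  39→40: 1 bp
  40→43: 3 bp
  43→55: 12 bp
  55→61: 6 bp
  61→66: 5 bp
  66→74: 8 bp
  74→3 (wrap): 82-74+3 = 11 bp

[1,3,3,3,5,6,8,11,12,12,18]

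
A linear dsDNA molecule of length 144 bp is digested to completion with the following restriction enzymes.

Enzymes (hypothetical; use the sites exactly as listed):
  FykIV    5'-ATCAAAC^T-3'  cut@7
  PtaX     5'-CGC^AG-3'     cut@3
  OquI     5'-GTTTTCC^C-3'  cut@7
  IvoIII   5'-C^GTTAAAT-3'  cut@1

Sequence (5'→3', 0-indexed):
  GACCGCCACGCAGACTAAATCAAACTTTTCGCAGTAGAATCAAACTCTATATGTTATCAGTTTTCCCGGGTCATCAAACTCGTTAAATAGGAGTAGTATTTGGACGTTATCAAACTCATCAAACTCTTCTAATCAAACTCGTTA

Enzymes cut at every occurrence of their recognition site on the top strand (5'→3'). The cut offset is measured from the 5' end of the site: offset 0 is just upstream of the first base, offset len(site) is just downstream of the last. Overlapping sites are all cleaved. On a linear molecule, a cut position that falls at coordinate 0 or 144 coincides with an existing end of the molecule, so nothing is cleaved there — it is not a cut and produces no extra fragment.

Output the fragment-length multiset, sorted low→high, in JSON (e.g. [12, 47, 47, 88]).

Per-enzyme occurrences:
  FykIV (ATCAAACT, off=7): starts [18, 38, 72, 108, 117, 131] → cuts [25, 45, 79, 115, 124, 138]
  PtaX (CGCAG, off=3): starts [8, 29] → cuts [11, 32]
  OquI (GTTTTCCC, off=7): starts [59] → cuts [66]
  IvoIII (CGTTAAAT, off=1): starts [80] → cuts [81]

Pooled cuts: [11, 25, 32, 45, 66, 79, 81, 115, 124, 138]

Fragments:
  [0,11): 11 bp
  [11,25): 14 bp
  [25,32): 7 bp
  [32,45): 13 bp
  [45,66): 21 bp
  [66,79): 13 bp
  [79,81): 2 bp
  [81,115): 34 bp
  [115,124): 9 bp
  [124,138): 14 bp
  [138,144): 6 bp

[2,6,7,9,11,13,13,14,14,21,34]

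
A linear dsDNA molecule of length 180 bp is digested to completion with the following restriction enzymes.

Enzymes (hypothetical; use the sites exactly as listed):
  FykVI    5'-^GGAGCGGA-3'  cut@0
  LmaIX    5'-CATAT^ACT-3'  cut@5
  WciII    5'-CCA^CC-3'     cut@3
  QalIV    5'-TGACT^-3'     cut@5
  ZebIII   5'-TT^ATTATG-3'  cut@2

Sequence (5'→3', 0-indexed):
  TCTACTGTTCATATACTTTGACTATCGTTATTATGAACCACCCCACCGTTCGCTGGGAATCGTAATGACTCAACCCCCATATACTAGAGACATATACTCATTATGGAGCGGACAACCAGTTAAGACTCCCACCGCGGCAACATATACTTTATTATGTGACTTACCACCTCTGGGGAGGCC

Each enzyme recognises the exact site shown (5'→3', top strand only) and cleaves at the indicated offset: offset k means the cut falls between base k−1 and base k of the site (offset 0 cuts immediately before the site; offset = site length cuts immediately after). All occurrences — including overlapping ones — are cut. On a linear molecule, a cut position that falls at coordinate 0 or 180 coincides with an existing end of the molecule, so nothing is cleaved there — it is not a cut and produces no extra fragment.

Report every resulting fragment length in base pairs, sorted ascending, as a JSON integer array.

Site scan:
  FykVI GGAGCGGA/0: at [104] ⇒ [104]
  LmaIX CATATACT/5: at [9, 77, 90, 140] ⇒ [14, 82, 95, 145]
  WciII CCACC/3: at [37, 42, 128, 163] ⇒ [40, 45, 131, 166]
  QalIV TGACT/5: at [18, 65, 156] ⇒ [23, 70, 161]
  ZebIII TTATTATG/2: at [27, 148] ⇒ [29, 150]

Pooled cuts: [14, 23, 29, 40, 45, 70, 82, 95, 104, 131, 145, 150, 161, 166]

Fragments:
  [0,14): 14 bp
  [14,23): 9 bp
  [23,29): 6 bp
  [29,40): 11 bp
  [40,45): 5 bp
  [45,70): 25 bp
  [70,82): 12 bp
  [82,95): 13 bp
  [95,104): 9 bp
  [104,131): 27 bp
  [131,145): 14 bp
  [145,150): 5 bp
  [150,161): 11 bp
  [161,166): 5 bp
  [166,180): 14 bp

[5,5,5,6,9,9,11,11,12,13,14,14,14,25,27]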